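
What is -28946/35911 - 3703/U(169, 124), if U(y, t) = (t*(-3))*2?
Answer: 111442609/26717784 ≈ 4.1711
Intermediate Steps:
U(y, t) = -6*t (U(y, t) = -3*t*2 = -6*t)
-28946/35911 - 3703/U(169, 124) = -28946/35911 - 3703/((-6*124)) = -28946*1/35911 - 3703/(-744) = -28946/35911 - 3703*(-1/744) = -28946/35911 + 3703/744 = 111442609/26717784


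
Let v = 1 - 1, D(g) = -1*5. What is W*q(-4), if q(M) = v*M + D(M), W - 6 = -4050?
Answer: 20220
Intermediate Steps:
W = -4044 (W = 6 - 4050 = -4044)
D(g) = -5
v = 0
q(M) = -5 (q(M) = 0*M - 5 = 0 - 5 = -5)
W*q(-4) = -4044*(-5) = 20220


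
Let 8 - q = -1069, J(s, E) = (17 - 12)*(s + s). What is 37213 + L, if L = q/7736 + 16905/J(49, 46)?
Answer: 288147737/7736 ≈ 37248.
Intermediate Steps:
J(s, E) = 10*s (J(s, E) = 5*(2*s) = 10*s)
q = 1077 (q = 8 - 1*(-1069) = 8 + 1069 = 1077)
L = 267969/7736 (L = 1077/7736 + 16905/((10*49)) = 1077*(1/7736) + 16905/490 = 1077/7736 + 16905*(1/490) = 1077/7736 + 69/2 = 267969/7736 ≈ 34.639)
37213 + L = 37213 + 267969/7736 = 288147737/7736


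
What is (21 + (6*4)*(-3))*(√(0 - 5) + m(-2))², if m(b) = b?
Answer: 51 + 204*I*√5 ≈ 51.0 + 456.16*I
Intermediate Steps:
(21 + (6*4)*(-3))*(√(0 - 5) + m(-2))² = (21 + (6*4)*(-3))*(√(0 - 5) - 2)² = (21 + 24*(-3))*(√(-5) - 2)² = (21 - 72)*(I*√5 - 2)² = -51*(-2 + I*√5)²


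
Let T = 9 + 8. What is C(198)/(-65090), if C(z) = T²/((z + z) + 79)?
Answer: -289/30917750 ≈ -9.3474e-6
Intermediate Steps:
T = 17
C(z) = 289/(79 + 2*z) (C(z) = 17²/((z + z) + 79) = 289/(2*z + 79) = 289/(79 + 2*z))
C(198)/(-65090) = (289/(79 + 2*198))/(-65090) = (289/(79 + 396))*(-1/65090) = (289/475)*(-1/65090) = -289/30917750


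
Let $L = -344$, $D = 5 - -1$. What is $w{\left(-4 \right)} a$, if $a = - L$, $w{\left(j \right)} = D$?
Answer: $2064$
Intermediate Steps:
$D = 6$ ($D = 5 + 1 = 6$)
$w{\left(j \right)} = 6$
$a = 344$ ($a = \left(-1\right) \left(-344\right) = 344$)
$w{\left(-4 \right)} a = 6 \cdot 344 = 2064$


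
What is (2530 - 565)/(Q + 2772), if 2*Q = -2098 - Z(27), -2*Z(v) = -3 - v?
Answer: 3930/3431 ≈ 1.1454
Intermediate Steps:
Z(v) = 3/2 + v/2 (Z(v) = -(-3 - v)/2 = 3/2 + v/2)
Q = -2113/2 (Q = (-2098 - (3/2 + (1/2)*27))/2 = (-2098 - (3/2 + 27/2))/2 = (-2098 - 1*15)/2 = (-2098 - 15)/2 = (1/2)*(-2113) = -2113/2 ≈ -1056.5)
(2530 - 565)/(Q + 2772) = (2530 - 565)/(-2113/2 + 2772) = 1965/(3431/2) = 1965*(2/3431) = 3930/3431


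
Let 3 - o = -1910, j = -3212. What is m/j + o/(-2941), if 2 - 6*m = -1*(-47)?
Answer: -12244997/18892984 ≈ -0.64812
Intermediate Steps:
o = 1913 (o = 3 - 1*(-1910) = 3 + 1910 = 1913)
m = -15/2 (m = ⅓ - (-1)*(-47)/6 = ⅓ - ⅙*47 = ⅓ - 47/6 = -15/2 ≈ -7.5000)
m/j + o/(-2941) = -15/2/(-3212) + 1913/(-2941) = -15/2*(-1/3212) + 1913*(-1/2941) = 15/6424 - 1913/2941 = -12244997/18892984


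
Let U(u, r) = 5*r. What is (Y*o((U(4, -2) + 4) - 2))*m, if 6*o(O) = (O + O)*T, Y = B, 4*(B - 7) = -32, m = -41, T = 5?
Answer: -1640/3 ≈ -546.67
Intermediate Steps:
B = -1 (B = 7 + (1/4)*(-32) = 7 - 8 = -1)
Y = -1
o(O) = 5*O/3 (o(O) = ((O + O)*5)/6 = ((2*O)*5)/6 = (10*O)/6 = 5*O/3)
(Y*o((U(4, -2) + 4) - 2))*m = -5*((5*(-2) + 4) - 2)/3*(-41) = -5*((-10 + 4) - 2)/3*(-41) = -5*(-6 - 2)/3*(-41) = -5*(-8)/3*(-41) = -1*(-40/3)*(-41) = (40/3)*(-41) = -1640/3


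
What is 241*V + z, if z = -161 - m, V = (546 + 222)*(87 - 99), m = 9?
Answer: -2221226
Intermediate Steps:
V = -9216 (V = 768*(-12) = -9216)
z = -170 (z = -161 - 1*9 = -161 - 9 = -170)
241*V + z = 241*(-9216) - 170 = -2221056 - 170 = -2221226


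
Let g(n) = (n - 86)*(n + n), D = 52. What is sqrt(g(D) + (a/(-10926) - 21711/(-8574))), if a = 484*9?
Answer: I*sqrt(10635354464733158)/1734806 ≈ 59.446*I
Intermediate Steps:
a = 4356
g(n) = 2*n*(-86 + n) (g(n) = (-86 + n)*(2*n) = 2*n*(-86 + n))
sqrt(g(D) + (a/(-10926) - 21711/(-8574))) = sqrt(2*52*(-86 + 52) + (4356/(-10926) - 21711/(-8574))) = sqrt(2*52*(-34) + (4356*(-1/10926) - 21711*(-1/8574))) = sqrt(-3536 + (-242/607 + 7237/2858)) = sqrt(-3536 + 3701223/1734806) = sqrt(-6130572793/1734806) = I*sqrt(10635354464733158)/1734806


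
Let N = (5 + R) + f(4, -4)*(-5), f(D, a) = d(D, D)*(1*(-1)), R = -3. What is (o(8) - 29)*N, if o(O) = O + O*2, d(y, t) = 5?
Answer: -135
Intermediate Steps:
o(O) = 3*O (o(O) = O + 2*O = 3*O)
f(D, a) = -5 (f(D, a) = 5*(1*(-1)) = 5*(-1) = -5)
N = 27 (N = (5 - 3) - 5*(-5) = 2 + 25 = 27)
(o(8) - 29)*N = (3*8 - 29)*27 = (24 - 29)*27 = -5*27 = -135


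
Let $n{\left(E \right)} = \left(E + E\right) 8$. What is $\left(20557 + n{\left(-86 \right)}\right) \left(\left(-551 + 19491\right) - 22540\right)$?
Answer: $-69051600$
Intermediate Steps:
$n{\left(E \right)} = 16 E$ ($n{\left(E \right)} = 2 E 8 = 16 E$)
$\left(20557 + n{\left(-86 \right)}\right) \left(\left(-551 + 19491\right) - 22540\right) = \left(20557 + 16 \left(-86\right)\right) \left(\left(-551 + 19491\right) - 22540\right) = \left(20557 - 1376\right) \left(18940 - 22540\right) = 19181 \left(-3600\right) = -69051600$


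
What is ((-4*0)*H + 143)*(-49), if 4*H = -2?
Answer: -7007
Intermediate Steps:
H = -1/2 (H = (1/4)*(-2) = -1/2 ≈ -0.50000)
((-4*0)*H + 143)*(-49) = (-4*0*(-1/2) + 143)*(-49) = (0*(-1/2) + 143)*(-49) = (0 + 143)*(-49) = 143*(-49) = -7007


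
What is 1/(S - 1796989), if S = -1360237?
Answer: -1/3157226 ≈ -3.1673e-7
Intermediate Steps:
1/(S - 1796989) = 1/(-1360237 - 1796989) = 1/(-3157226) = -1/3157226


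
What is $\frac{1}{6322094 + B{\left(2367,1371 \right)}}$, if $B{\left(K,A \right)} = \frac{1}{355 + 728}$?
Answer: $\frac{1083}{6846827803} \approx 1.5818 \cdot 10^{-7}$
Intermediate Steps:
$B{\left(K,A \right)} = \frac{1}{1083}$
$\frac{1}{6322094 + B{\left(2367,1371 \right)}} = \frac{1}{6322094 + \frac{1}{1083}} = \frac{1}{\frac{6846827803}{1083}} = \frac{1083}{6846827803}$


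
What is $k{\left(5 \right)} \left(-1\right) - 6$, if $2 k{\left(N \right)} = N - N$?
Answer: $-6$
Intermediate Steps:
$k{\left(N \right)} = 0$ ($k{\left(N \right)} = \frac{N - N}{2} = \frac{1}{2} \cdot 0 = 0$)
$k{\left(5 \right)} \left(-1\right) - 6 = 0 \left(-1\right) - 6 = 0 - 6 = -6$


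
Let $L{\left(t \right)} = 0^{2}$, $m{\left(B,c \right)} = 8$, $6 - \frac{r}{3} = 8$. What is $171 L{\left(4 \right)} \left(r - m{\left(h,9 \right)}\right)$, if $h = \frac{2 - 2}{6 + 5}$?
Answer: $0$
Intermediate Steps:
$r = -6$ ($r = 18 - 24 = -6$)
$h = 0$ ($h = \frac{0}{11} = 0 \cdot \frac{1}{11} = 0$)
$L{\left(t \right)} = 0$
$171 L{\left(4 \right)} \left(r - m{\left(h,9 \right)}\right) = 171 \cdot 0 \left(-6 - 8\right) = 0 \left(-6 - 8\right) = 0 \left(-14\right) = 0$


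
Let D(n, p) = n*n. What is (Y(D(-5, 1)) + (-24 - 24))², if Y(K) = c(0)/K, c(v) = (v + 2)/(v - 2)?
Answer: 1442401/625 ≈ 2307.8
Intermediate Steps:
c(v) = (2 + v)/(-2 + v)
D(n, p) = n²
Y(K) = -1/K (Y(K) = ((2 + 0)/(-2 + 0))/K = (2/(-2))/K = (-½*2)/K = -1/K)
(Y(D(-5, 1)) + (-24 - 24))² = (-1/((-5)²) + (-24 - 24))² = (-1/25 - 48)² = (-1201/25)² = 1442401/625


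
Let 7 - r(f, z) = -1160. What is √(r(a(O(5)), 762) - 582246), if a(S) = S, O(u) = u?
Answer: I*√581079 ≈ 762.29*I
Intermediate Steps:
r(f, z) = 1167 (r(f, z) = 7 - 1*(-1160) = 7 + 1160 = 1167)
√(r(a(O(5)), 762) - 582246) = √(1167 - 582246) = √(-581079) = I*√581079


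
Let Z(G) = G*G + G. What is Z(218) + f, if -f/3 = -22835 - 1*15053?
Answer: 161406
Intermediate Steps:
f = 113664 (f = -3*(-22835 - 1*15053) = -3*(-22835 - 15053) = -3*(-37888) = 113664)
Z(G) = G + G² (Z(G) = G² + G = G + G²)
Z(218) + f = 218*(1 + 218) + 113664 = 218*219 + 113664 = 47742 + 113664 = 161406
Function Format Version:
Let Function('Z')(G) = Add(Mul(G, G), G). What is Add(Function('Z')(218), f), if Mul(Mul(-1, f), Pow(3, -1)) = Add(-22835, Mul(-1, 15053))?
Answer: 161406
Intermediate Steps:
f = 113664 (f = Mul(-3, Add(-22835, Mul(-1, 15053))) = Mul(-3, Add(-22835, -15053)) = Mul(-3, -37888) = 113664)
Function('Z')(G) = Add(G, Pow(G, 2)) (Function('Z')(G) = Add(Pow(G, 2), G) = Add(G, Pow(G, 2)))
Add(Function('Z')(218), f) = Add(Mul(218, Add(1, 218)), 113664) = Add(Mul(218, 219), 113664) = Add(47742, 113664) = 161406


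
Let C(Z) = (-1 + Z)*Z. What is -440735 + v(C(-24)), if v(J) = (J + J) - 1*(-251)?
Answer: -439284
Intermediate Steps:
C(Z) = Z*(-1 + Z)
v(J) = 251 + 2*J (v(J) = 2*J + 251 = 251 + 2*J)
-440735 + v(C(-24)) = -440735 + (251 + 2*(-24*(-1 - 24))) = -440735 + (251 + 2*(-24*(-25))) = -440735 + (251 + 2*600) = -440735 + (251 + 1200) = -440735 + 1451 = -439284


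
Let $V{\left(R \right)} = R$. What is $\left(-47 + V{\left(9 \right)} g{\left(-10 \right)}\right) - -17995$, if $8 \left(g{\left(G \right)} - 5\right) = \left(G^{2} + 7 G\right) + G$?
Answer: $\frac{36031}{2} \approx 18016.0$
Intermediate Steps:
$g{\left(G \right)} = 5 + G + \frac{G^{2}}{8}$ ($g{\left(G \right)} = 5 + \frac{\left(G^{2} + 7 G\right) + G}{8} = 5 + \frac{G^{2} + 8 G}{8} = 5 + \left(G + \frac{G^{2}}{8}\right) = 5 + G + \frac{G^{2}}{8}$)
$\left(-47 + V{\left(9 \right)} g{\left(-10 \right)}\right) - -17995 = \left(-47 + 9 \left(5 - 10 + \frac{\left(-10\right)^{2}}{8}\right)\right) - -17995 = \left(-47 + 9 \left(5 - 10 + \frac{1}{8} \cdot 100\right)\right) + 17995 = \left(-47 + 9 \left(5 - 10 + \frac{25}{2}\right)\right) + 17995 = \left(-47 + 9 \cdot \frac{15}{2}\right) + 17995 = \left(-47 + \frac{135}{2}\right) + 17995 = \frac{41}{2} + 17995 = \frac{36031}{2}$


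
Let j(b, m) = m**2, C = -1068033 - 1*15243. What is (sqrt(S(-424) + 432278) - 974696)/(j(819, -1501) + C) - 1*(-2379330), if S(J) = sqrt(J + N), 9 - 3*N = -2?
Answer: 2783160809554/1169725 + sqrt(3890502 + 3*I*sqrt(3783))/3509175 ≈ 2.3793e+6 + 1.3329e-8*I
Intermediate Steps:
N = 11/3 (N = 3 - 1/3*(-2) = 3 + 2/3 = 11/3 ≈ 3.6667)
C = -1083276 (C = -1068033 - 15243 = -1083276)
S(J) = sqrt(11/3 + J) (S(J) = sqrt(J + 11/3) = sqrt(11/3 + J))
(sqrt(S(-424) + 432278) - 974696)/(j(819, -1501) + C) - 1*(-2379330) = (sqrt(sqrt(33 + 9*(-424))/3 + 432278) - 974696)/((-1501)**2 - 1083276) - 1*(-2379330) = (sqrt(sqrt(33 - 3816)/3 + 432278) - 974696)/(2253001 - 1083276) + 2379330 = (sqrt(sqrt(-3783)/3 + 432278) - 974696)/1169725 + 2379330 = (sqrt((I*sqrt(3783))/3 + 432278) - 974696)*(1/1169725) + 2379330 = (sqrt(I*sqrt(3783)/3 + 432278) - 974696)*(1/1169725) + 2379330 = (sqrt(432278 + I*sqrt(3783)/3) - 974696)*(1/1169725) + 2379330 = (-974696 + sqrt(432278 + I*sqrt(3783)/3))*(1/1169725) + 2379330 = (-974696/1169725 + sqrt(432278 + I*sqrt(3783)/3)/1169725) + 2379330 = 2783160809554/1169725 + sqrt(432278 + I*sqrt(3783)/3)/1169725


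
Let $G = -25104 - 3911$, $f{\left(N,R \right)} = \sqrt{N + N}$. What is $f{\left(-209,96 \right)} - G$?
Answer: $29015 + i \sqrt{418} \approx 29015.0 + 20.445 i$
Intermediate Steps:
$f{\left(N,R \right)} = \sqrt{2} \sqrt{N}$ ($f{\left(N,R \right)} = \sqrt{2 N} = \sqrt{2} \sqrt{N}$)
$G = -29015$
$f{\left(-209,96 \right)} - G = \sqrt{2} \sqrt{-209} - -29015 = \sqrt{2} i \sqrt{209} + 29015 = i \sqrt{418} + 29015 = 29015 + i \sqrt{418}$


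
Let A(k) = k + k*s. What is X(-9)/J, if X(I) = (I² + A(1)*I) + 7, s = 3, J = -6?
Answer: -26/3 ≈ -8.6667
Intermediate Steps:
A(k) = 4*k (A(k) = k + k*3 = k + 3*k = 4*k)
X(I) = 7 + I² + 4*I (X(I) = (I² + (4*1)*I) + 7 = (I² + 4*I) + 7 = 7 + I² + 4*I)
X(-9)/J = (7 + (-9)² + 4*(-9))/(-6) = (7 + 81 - 36)*(-⅙) = 52*(-⅙) = -26/3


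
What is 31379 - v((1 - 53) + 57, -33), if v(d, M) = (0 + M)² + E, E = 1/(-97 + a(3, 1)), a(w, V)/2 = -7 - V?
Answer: 3422771/113 ≈ 30290.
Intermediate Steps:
a(w, V) = -14 - 2*V (a(w, V) = 2*(-7 - V) = -14 - 2*V)
E = -1/113 (E = 1/(-97 + (-14 - 2*1)) = 1/(-97 + (-14 - 2)) = 1/(-97 - 16) = 1/(-113) = -1/113 ≈ -0.0088496)
v(d, M) = -1/113 + M² (v(d, M) = (0 + M)² - 1/113 = M² - 1/113 = -1/113 + M²)
31379 - v((1 - 53) + 57, -33) = 31379 - (-1/113 + (-33)²) = 31379 - (-1/113 + 1089) = 31379 - 1*123056/113 = 31379 - 123056/113 = 3422771/113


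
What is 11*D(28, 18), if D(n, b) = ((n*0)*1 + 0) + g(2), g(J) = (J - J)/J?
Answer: 0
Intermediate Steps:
g(J) = 0 (g(J) = 0/J = 0)
D(n, b) = 0 (D(n, b) = ((n*0)*1 + 0) + 0 = (0*1 + 0) + 0 = (0 + 0) + 0 = 0 + 0 = 0)
11*D(28, 18) = 11*0 = 0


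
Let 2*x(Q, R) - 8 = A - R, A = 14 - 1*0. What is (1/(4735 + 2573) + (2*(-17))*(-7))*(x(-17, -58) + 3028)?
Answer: 1334046935/1827 ≈ 7.3018e+5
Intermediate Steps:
A = 14 (A = 14 + 0 = 14)
x(Q, R) = 11 - R/2 (x(Q, R) = 4 + (14 - R)/2 = 4 + (7 - R/2) = 11 - R/2)
(1/(4735 + 2573) + (2*(-17))*(-7))*(x(-17, -58) + 3028) = (1/(4735 + 2573) + (2*(-17))*(-7))*((11 - ½*(-58)) + 3028) = (1/7308 - 34*(-7))*((11 + 29) + 3028) = (1/7308 + 238)*(40 + 3028) = (1739305/7308)*3068 = 1334046935/1827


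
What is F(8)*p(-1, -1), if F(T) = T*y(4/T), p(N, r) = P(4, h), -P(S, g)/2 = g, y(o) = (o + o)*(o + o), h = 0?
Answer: 0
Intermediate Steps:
y(o) = 4*o² (y(o) = (2*o)*(2*o) = 4*o²)
P(S, g) = -2*g
p(N, r) = 0 (p(N, r) = -2*0 = 0)
F(T) = 64/T (F(T) = T*(4*(4/T)²) = T*(4*(16/T²)) = T*(64/T²) = 64/T)
F(8)*p(-1, -1) = (64/8)*0 = (64*(⅛))*0 = 8*0 = 0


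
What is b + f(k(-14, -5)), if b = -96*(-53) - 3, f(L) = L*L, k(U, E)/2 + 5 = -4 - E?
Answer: 5149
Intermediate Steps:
k(U, E) = -18 - 2*E (k(U, E) = -10 + 2*(-4 - E) = -10 + (-8 - 2*E) = -18 - 2*E)
f(L) = L**2
b = 5085 (b = 5088 - 3 = 5085)
b + f(k(-14, -5)) = 5085 + (-18 - 2*(-5))**2 = 5085 + (-18 + 10)**2 = 5085 + (-8)**2 = 5085 + 64 = 5149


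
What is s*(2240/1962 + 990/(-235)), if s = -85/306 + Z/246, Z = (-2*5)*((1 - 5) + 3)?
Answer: 12389825/17013483 ≈ 0.72824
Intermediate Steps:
Z = 10 (Z = -10*(-4 + 3) = -10*(-1) = 10)
s = -175/738 (s = -85/306 + 10/246 = -85*1/306 + 10*(1/246) = -5/18 + 5/123 = -175/738 ≈ -0.23713)
s*(2240/1962 + 990/(-235)) = -175*(2240/1962 + 990/(-235))/738 = -175*(2240*(1/1962) + 990*(-1/235))/738 = -175*(1120/981 - 198/47)/738 = -175/738*(-141598/46107) = 12389825/17013483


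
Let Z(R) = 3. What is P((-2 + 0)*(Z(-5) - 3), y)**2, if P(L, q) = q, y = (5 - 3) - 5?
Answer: 9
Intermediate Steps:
y = -3 (y = 2 - 5 = -3)
P((-2 + 0)*(Z(-5) - 3), y)**2 = (-3)**2 = 9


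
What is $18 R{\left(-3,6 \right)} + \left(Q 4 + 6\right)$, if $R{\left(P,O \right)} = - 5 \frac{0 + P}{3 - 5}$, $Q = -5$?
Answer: $-149$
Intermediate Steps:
$R{\left(P,O \right)} = \frac{5 P}{2}$ ($R{\left(P,O \right)} = - 5 \frac{P}{-2} = - 5 P \left(- \frac{1}{2}\right) = - 5 \left(- \frac{P}{2}\right) = \frac{5 P}{2}$)
$18 R{\left(-3,6 \right)} + \left(Q 4 + 6\right) = 18 \cdot \frac{5}{2} \left(-3\right) + \left(\left(-5\right) 4 + 6\right) = 18 \left(- \frac{15}{2}\right) + \left(-20 + 6\right) = -135 - 14 = -149$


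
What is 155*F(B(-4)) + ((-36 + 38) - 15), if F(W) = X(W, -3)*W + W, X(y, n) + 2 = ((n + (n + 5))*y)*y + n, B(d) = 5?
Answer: -22488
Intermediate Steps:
X(y, n) = -2 + n + y²*(5 + 2*n) (X(y, n) = -2 + (((n + (n + 5))*y)*y + n) = -2 + (((n + (5 + n))*y)*y + n) = -2 + (((5 + 2*n)*y)*y + n) = -2 + ((y*(5 + 2*n))*y + n) = -2 + (y²*(5 + 2*n) + n) = -2 + (n + y²*(5 + 2*n)) = -2 + n + y²*(5 + 2*n))
F(W) = W + W*(-5 - W²) (F(W) = (-2 - 3 + 5*W² + 2*(-3)*W²)*W + W = (-2 - 3 + 5*W² - 6*W²)*W + W = (-5 - W²)*W + W = W*(-5 - W²) + W = W + W*(-5 - W²))
155*F(B(-4)) + ((-36 + 38) - 15) = 155*(-1*5*(4 + 5²)) + ((-36 + 38) - 15) = 155*(-1*5*(4 + 25)) + (2 - 15) = 155*(-1*5*29) - 13 = 155*(-145) - 13 = -22475 - 13 = -22488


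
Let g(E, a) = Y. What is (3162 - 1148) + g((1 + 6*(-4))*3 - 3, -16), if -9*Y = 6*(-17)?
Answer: 6076/3 ≈ 2025.3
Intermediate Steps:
Y = 34/3 (Y = -2*(-17)/3 = -⅑*(-102) = 34/3 ≈ 11.333)
g(E, a) = 34/3
(3162 - 1148) + g((1 + 6*(-4))*3 - 3, -16) = (3162 - 1148) + 34/3 = 2014 + 34/3 = 6076/3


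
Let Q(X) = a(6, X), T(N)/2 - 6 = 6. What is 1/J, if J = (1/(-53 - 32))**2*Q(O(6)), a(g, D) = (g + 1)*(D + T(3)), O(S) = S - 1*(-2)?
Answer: 7225/224 ≈ 32.254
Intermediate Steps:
T(N) = 24 (T(N) = 12 + 2*6 = 12 + 12 = 24)
O(S) = 2 + S (O(S) = S + 2 = 2 + S)
a(g, D) = (1 + g)*(24 + D) (a(g, D) = (g + 1)*(D + 24) = (1 + g)*(24 + D))
Q(X) = 168 + 7*X (Q(X) = 24 + X + 24*6 + X*6 = 24 + X + 144 + 6*X = 168 + 7*X)
J = 224/7225 (J = (1/(-53 - 32))**2*(168 + 7*(2 + 6)) = (1/(-85))**2*(168 + 7*8) = (-1/85)**2*(168 + 56) = (1/7225)*224 = 224/7225 ≈ 0.031003)
1/J = 1/(224/7225) = 7225/224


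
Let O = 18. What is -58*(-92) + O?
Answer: 5354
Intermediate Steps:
-58*(-92) + O = -58*(-92) + 18 = 5336 + 18 = 5354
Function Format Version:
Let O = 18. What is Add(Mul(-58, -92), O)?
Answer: 5354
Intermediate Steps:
Add(Mul(-58, -92), O) = Add(Mul(-58, -92), 18) = Add(5336, 18) = 5354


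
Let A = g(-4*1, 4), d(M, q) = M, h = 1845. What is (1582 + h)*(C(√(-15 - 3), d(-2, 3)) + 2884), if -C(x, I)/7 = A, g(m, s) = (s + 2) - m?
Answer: 9643578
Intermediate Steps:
g(m, s) = 2 + s - m (g(m, s) = (2 + s) - m = 2 + s - m)
A = 10 (A = 2 + 4 - (-4) = 2 + 4 - 1*(-4) = 2 + 4 + 4 = 10)
C(x, I) = -70 (C(x, I) = -7*10 = -70)
(1582 + h)*(C(√(-15 - 3), d(-2, 3)) + 2884) = (1582 + 1845)*(-70 + 2884) = 3427*2814 = 9643578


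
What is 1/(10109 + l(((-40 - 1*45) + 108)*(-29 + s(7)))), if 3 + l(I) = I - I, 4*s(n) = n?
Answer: 1/10106 ≈ 9.8951e-5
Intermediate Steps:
s(n) = n/4
l(I) = -3 (l(I) = -3 + (I - I) = -3 + 0 = -3)
1/(10109 + l(((-40 - 1*45) + 108)*(-29 + s(7)))) = 1/(10109 - 3) = 1/10106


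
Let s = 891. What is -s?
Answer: -891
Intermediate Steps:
-s = -1*891 = -891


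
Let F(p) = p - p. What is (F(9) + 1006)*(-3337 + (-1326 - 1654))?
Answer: -6354902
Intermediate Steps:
F(p) = 0
(F(9) + 1006)*(-3337 + (-1326 - 1654)) = (0 + 1006)*(-3337 + (-1326 - 1654)) = 1006*(-3337 - 2980) = 1006*(-6317) = -6354902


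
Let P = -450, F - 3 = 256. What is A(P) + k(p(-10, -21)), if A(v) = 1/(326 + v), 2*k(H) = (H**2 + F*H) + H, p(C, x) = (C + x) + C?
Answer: -556699/124 ≈ -4489.5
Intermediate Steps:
p(C, x) = x + 2*C
F = 259 (F = 3 + 256 = 259)
k(H) = H**2/2 + 130*H (k(H) = ((H**2 + 259*H) + H)/2 = (H**2 + 260*H)/2 = H**2/2 + 130*H)
A(P) + k(p(-10, -21)) = 1/(326 - 450) + (-21 + 2*(-10))*(260 + (-21 + 2*(-10)))/2 = 1/(-124) + (-21 - 20)*(260 + (-21 - 20))/2 = -1/124 + (1/2)*(-41)*(260 - 41) = -1/124 + (1/2)*(-41)*219 = -1/124 - 8979/2 = -556699/124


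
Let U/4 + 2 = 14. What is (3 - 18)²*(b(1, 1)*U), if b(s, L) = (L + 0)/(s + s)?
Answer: 5400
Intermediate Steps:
b(s, L) = L/(2*s) (b(s, L) = L/((2*s)) = L*(1/(2*s)) = L/(2*s))
U = 48 (U = -8 + 4*14 = -8 + 56 = 48)
(3 - 18)²*(b(1, 1)*U) = (3 - 18)²*(((½)*1/1)*48) = (-15)²*(((½)*1*1)*48) = 225*((½)*48) = 225*24 = 5400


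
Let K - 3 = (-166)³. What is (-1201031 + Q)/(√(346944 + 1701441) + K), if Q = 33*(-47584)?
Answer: 12676751913779/20924154401464 + 2771303*√2048385/20924154401464 ≈ 0.60603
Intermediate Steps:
K = -4574293 (K = 3 + (-166)³ = 3 - 4574296 = -4574293)
Q = -1570272
(-1201031 + Q)/(√(346944 + 1701441) + K) = (-1201031 - 1570272)/(√(346944 + 1701441) - 4574293) = -2771303/(√2048385 - 4574293) = -2771303/(-4574293 + √2048385)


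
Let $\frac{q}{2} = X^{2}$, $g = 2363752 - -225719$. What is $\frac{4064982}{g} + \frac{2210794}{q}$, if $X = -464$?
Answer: $\frac{1245855946553}{185834249472} \approx 6.7041$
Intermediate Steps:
$g = 2589471$ ($g = 2363752 + 225719 = 2589471$)
$q = 430592$ ($q = 2 \left(-464\right)^{2} = 2 \cdot 215296 = 430592$)
$\frac{4064982}{g} + \frac{2210794}{q} = \frac{4064982}{2589471} + \frac{2210794}{430592} = 4064982 \cdot \frac{1}{2589471} + 2210794 \cdot \frac{1}{430592} = \frac{1354994}{863157} + \frac{1105397}{215296} = \frac{1245855946553}{185834249472}$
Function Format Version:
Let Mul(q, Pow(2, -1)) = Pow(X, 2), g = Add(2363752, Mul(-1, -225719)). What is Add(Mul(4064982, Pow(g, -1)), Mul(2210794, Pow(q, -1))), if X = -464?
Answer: Rational(1245855946553, 185834249472) ≈ 6.7041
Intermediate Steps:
g = 2589471 (g = Add(2363752, 225719) = 2589471)
q = 430592 (q = Mul(2, Pow(-464, 2)) = Mul(2, 215296) = 430592)
Add(Mul(4064982, Pow(g, -1)), Mul(2210794, Pow(q, -1))) = Add(Mul(4064982, Pow(2589471, -1)), Mul(2210794, Pow(430592, -1))) = Add(Mul(4064982, Rational(1, 2589471)), Mul(2210794, Rational(1, 430592))) = Add(Rational(1354994, 863157), Rational(1105397, 215296)) = Rational(1245855946553, 185834249472)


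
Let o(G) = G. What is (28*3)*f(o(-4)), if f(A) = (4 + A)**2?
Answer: 0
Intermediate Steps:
(28*3)*f(o(-4)) = (28*3)*(4 - 4)**2 = 84*0**2 = 84*0 = 0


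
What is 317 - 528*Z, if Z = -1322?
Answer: 698333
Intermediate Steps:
317 - 528*Z = 317 - 528*(-1322) = 317 + 698016 = 698333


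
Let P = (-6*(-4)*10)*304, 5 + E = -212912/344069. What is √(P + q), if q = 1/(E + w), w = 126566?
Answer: √138347547347166799745498633/43545503797 ≈ 270.11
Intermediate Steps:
E = -1933257/344069 (E = -5 - 212912/344069 = -1933257/344069 ≈ -5.6188)
P = 72960 (P = (24*10)*304 = 240*304 = 72960)
q = 344069/43545503797 (q = 1/(-1933257/344069 + 126566) = 1/(43545503797/344069) = 344069/43545503797 ≈ 7.9014e-6)
√(P + q) = √(72960 + 344069/43545503797) = √(3177079957373189/43545503797) = √138347547347166799745498633/43545503797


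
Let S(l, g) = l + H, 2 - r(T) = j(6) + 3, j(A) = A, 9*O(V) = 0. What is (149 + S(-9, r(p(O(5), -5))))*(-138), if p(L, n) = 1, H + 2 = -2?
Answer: -18768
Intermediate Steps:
H = -4 (H = -2 - 2 = -4)
O(V) = 0 (O(V) = (1/9)*0 = 0)
r(T) = -7 (r(T) = 2 - (6 + 3) = 2 - 1*9 = 2 - 9 = -7)
S(l, g) = -4 + l (S(l, g) = l - 4 = -4 + l)
(149 + S(-9, r(p(O(5), -5))))*(-138) = (149 + (-4 - 9))*(-138) = (149 - 13)*(-138) = 136*(-138) = -18768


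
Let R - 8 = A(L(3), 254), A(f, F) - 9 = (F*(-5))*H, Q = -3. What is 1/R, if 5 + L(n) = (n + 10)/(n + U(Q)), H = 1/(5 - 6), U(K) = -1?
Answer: 1/1287 ≈ 0.00077700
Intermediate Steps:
H = -1 (H = 1/(-1) = -1)
L(n) = -5 + (10 + n)/(-1 + n) (L(n) = -5 + (n + 10)/(n - 1) = -5 + (10 + n)/(-1 + n))
A(f, F) = 9 + 5*F (A(f, F) = 9 + (F*(-5))*(-1) = 9 - 5*F*(-1) = 9 + 5*F)
R = 1287 (R = 8 + (9 + 5*254) = 8 + (9 + 1270) = 8 + 1279 = 1287)
1/R = 1/1287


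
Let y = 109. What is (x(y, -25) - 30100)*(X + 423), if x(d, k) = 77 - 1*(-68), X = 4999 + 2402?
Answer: -234367920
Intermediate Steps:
X = 7401
x(d, k) = 145 (x(d, k) = 77 + 68 = 145)
(x(y, -25) - 30100)*(X + 423) = (145 - 30100)*(7401 + 423) = -29955*7824 = -234367920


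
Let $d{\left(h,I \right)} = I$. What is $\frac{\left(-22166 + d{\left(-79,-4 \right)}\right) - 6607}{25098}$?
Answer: $- \frac{28777}{25098} \approx -1.1466$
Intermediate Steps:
$\frac{\left(-22166 + d{\left(-79,-4 \right)}\right) - 6607}{25098} = \frac{\left(-22166 - 4\right) - 6607}{25098} = \left(-22170 - 6607\right) \frac{1}{25098} = \left(-28777\right) \frac{1}{25098} = - \frac{28777}{25098}$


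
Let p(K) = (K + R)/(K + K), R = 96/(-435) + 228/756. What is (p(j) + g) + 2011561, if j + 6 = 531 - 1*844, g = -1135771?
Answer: 2552110443013/2914065 ≈ 8.7579e+5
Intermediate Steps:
j = -319 (j = -6 + (531 - 1*844) = -6 + (531 - 844) = -6 - 313 = -319)
R = 739/9135 (R = 96*(-1/435) + 228*(1/756) = -32/145 + 19/63 = 739/9135 ≈ 0.080898)
p(K) = (739/9135 + K)/(2*K) (p(K) = (K + 739/9135)/(K + K) = (739/9135 + K)/((2*K)) = (739/9135 + K)*(1/(2*K)) = (739/9135 + K)/(2*K))
(p(j) + g) + 2011561 = ((1/18270)*(739 + 9135*(-319))/(-319) - 1135771) + 2011561 = ((1/18270)*(-1/319)*(739 - 2914065) - 1135771) + 2011561 = ((1/18270)*(-1/319)*(-2913326) - 1135771) + 2011561 = (1456663/2914065 - 1135771) + 2011561 = -3309709062452/2914065 + 2011561 = 2552110443013/2914065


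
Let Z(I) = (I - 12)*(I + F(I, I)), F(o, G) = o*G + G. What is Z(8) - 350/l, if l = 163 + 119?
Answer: -45295/141 ≈ -321.24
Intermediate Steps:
l = 282
F(o, G) = G + G*o (F(o, G) = G*o + G = G + G*o)
Z(I) = (-12 + I)*(I + I*(1 + I)) (Z(I) = (I - 12)*(I + I*(1 + I)) = (-12 + I)*(I + I*(1 + I)))
Z(8) - 350/l = 8*(-24 + 8² - 10*8) - 350/282 = 8*(-24 + 64 - 80) - 350/282 = 8*(-40) - 1*175/141 = -320 - 175/141 = -45295/141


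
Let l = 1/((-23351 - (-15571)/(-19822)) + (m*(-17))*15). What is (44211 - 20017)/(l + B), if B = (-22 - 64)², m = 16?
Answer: 6577778262741/2010798040483 ≈ 3.2712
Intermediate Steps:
B = 7396 (B = (-86)² = 7396)
l = -19822/543752853 (l = 1/((-23351 - (-15571)/(-19822)) + (16*(-17))*15) = 1/((-23351 - (-15571)*(-1)/19822) - 272*15) = 1/((-23351 - 1*15571/19822) - 4080) = 1/((-23351 - 15571/19822) - 4080) = 1/(-462879093/19822 - 4080) = 1/(-543752853/19822) = -19822/543752853 ≈ -3.6454e-5)
(44211 - 20017)/(l + B) = (44211 - 20017)/(-19822/543752853 + 7396) = 24194/(4021596080966/543752853) = 24194*(543752853/4021596080966) = 6577778262741/2010798040483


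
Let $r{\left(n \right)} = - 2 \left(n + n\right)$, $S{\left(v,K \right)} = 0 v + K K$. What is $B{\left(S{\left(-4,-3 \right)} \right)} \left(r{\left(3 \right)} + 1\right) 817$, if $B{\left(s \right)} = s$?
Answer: $-80883$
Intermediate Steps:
$S{\left(v,K \right)} = K^{2}$ ($S{\left(v,K \right)} = 0 + K^{2} = K^{2}$)
$r{\left(n \right)} = - 4 n$ ($r{\left(n \right)} = - 2 \cdot 2 n = - 4 n$)
$B{\left(S{\left(-4,-3 \right)} \right)} \left(r{\left(3 \right)} + 1\right) 817 = \left(-3\right)^{2} \left(\left(-4\right) 3 + 1\right) 817 = 9 \left(-12 + 1\right) 817 = 9 \left(-11\right) 817 = \left(-99\right) 817 = -80883$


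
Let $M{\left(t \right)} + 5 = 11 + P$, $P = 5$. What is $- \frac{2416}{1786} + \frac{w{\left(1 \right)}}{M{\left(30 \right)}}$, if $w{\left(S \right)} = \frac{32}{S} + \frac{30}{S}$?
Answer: $\frac{42078}{9823} \approx 4.2836$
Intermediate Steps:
$w{\left(S \right)} = \frac{62}{S}$
$M{\left(t \right)} = 11$ ($M{\left(t \right)} = -5 + \left(11 + 5\right) = -5 + 16 = 11$)
$- \frac{2416}{1786} + \frac{w{\left(1 \right)}}{M{\left(30 \right)}} = - \frac{2416}{1786} + \frac{62 \cdot 1^{-1}}{11} = \left(-2416\right) \frac{1}{1786} + 62 \cdot 1 \cdot \frac{1}{11} = - \frac{1208}{893} + 62 \cdot \frac{1}{11} = - \frac{1208}{893} + \frac{62}{11} = \frac{42078}{9823}$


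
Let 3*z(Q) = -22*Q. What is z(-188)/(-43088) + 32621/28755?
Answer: 170741261/154874430 ≈ 1.1024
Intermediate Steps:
z(Q) = -22*Q/3 (z(Q) = (-22*Q)/3 = -22*Q/3)
z(-188)/(-43088) + 32621/28755 = -22/3*(-188)/(-43088) + 32621/28755 = (4136/3)*(-1/43088) + 32621*(1/28755) = -517/16158 + 32621/28755 = 170741261/154874430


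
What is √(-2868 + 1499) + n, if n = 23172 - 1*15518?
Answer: 7654 + 37*I ≈ 7654.0 + 37.0*I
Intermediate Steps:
n = 7654 (n = 23172 - 15518 = 7654)
√(-2868 + 1499) + n = √(-2868 + 1499) + 7654 = √(-1369) + 7654 = 37*I + 7654 = 7654 + 37*I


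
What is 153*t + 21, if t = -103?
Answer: -15738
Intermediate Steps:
153*t + 21 = 153*(-103) + 21 = -15759 + 21 = -15738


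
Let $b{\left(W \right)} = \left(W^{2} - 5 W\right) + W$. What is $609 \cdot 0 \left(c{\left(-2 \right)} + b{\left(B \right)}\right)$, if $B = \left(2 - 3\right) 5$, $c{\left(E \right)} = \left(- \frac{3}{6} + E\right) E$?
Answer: $0$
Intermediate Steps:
$c{\left(E \right)} = E \left(- \frac{1}{2} + E\right)$ ($c{\left(E \right)} = \left(\left(-3\right) \frac{1}{6} + E\right) E = \left(- \frac{1}{2} + E\right) E = E \left(- \frac{1}{2} + E\right)$)
$B = -5$ ($B = \left(-1\right) 5 = -5$)
$b{\left(W \right)} = W^{2} - 4 W$
$609 \cdot 0 \left(c{\left(-2 \right)} + b{\left(B \right)}\right) = 609 \cdot 0 \left(- 2 \left(- \frac{1}{2} - 2\right) - 5 \left(-4 - 5\right)\right) = 609 \cdot 0 \left(\left(-2\right) \left(- \frac{5}{2}\right) - -45\right) = 609 \cdot 0 \left(5 + 45\right) = 609 \cdot 0 \cdot 50 = 609 \cdot 0 = 0$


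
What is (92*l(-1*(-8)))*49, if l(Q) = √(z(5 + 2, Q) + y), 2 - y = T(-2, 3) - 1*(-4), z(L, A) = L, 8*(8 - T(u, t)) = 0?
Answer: 4508*I*√3 ≈ 7808.1*I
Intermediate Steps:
T(u, t) = 8 (T(u, t) = 8 - ⅛*0 = 8 + 0 = 8)
y = -10 (y = 2 - (8 - 1*(-4)) = 2 - (8 + 4) = 2 - 1*12 = 2 - 12 = -10)
l(Q) = I*√3 (l(Q) = √((5 + 2) - 10) = √(7 - 10) = √(-3) = I*√3)
(92*l(-1*(-8)))*49 = (92*(I*√3))*49 = (92*I*√3)*49 = 4508*I*√3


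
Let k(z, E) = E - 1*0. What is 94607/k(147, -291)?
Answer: -94607/291 ≈ -325.11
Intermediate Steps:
k(z, E) = E (k(z, E) = E + 0 = E)
94607/k(147, -291) = 94607/(-291) = 94607*(-1/291) = -94607/291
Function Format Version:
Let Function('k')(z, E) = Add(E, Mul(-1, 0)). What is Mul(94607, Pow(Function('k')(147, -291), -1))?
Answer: Rational(-94607, 291) ≈ -325.11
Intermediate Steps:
Function('k')(z, E) = E (Function('k')(z, E) = Add(E, 0) = E)
Mul(94607, Pow(Function('k')(147, -291), -1)) = Mul(94607, Pow(-291, -1)) = Mul(94607, Rational(-1, 291)) = Rational(-94607, 291)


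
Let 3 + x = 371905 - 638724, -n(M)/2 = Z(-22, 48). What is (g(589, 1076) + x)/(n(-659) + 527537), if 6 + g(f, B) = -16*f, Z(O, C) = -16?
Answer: -276252/527569 ≈ -0.52363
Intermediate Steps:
n(M) = 32 (n(M) = -2*(-16) = 32)
x = -266822 (x = -3 + (371905 - 638724) = -3 - 266819 = -266822)
g(f, B) = -6 - 16*f
(g(589, 1076) + x)/(n(-659) + 527537) = ((-6 - 16*589) - 266822)/(32 + 527537) = ((-6 - 9424) - 266822)/527569 = (-9430 - 266822)*(1/527569) = -276252*1/527569 = -276252/527569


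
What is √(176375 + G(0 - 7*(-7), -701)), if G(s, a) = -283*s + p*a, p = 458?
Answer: 5*I*√6342 ≈ 398.18*I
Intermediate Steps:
G(s, a) = -283*s + 458*a
√(176375 + G(0 - 7*(-7), -701)) = √(176375 + (-283*(0 - 7*(-7)) + 458*(-701))) = √(176375 + (-283*(0 + 49) - 321058)) = √(176375 + (-283*49 - 321058)) = √(176375 + (-13867 - 321058)) = √(176375 - 334925) = √(-158550) = 5*I*√6342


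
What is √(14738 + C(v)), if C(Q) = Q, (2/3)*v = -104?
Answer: √14582 ≈ 120.76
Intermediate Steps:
v = -156 (v = (3/2)*(-104) = -156)
√(14738 + C(v)) = √(14738 - 156) = √14582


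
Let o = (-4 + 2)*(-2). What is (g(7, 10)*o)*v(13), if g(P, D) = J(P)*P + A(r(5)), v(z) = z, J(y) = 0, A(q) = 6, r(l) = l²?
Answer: 312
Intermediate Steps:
o = 4 (o = -2*(-2) = 4)
g(P, D) = 6 (g(P, D) = 0*P + 6 = 0 + 6 = 6)
(g(7, 10)*o)*v(13) = (6*4)*13 = 24*13 = 312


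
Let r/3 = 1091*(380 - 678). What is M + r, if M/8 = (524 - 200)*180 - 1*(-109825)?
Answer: 369806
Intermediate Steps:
r = -975354 (r = 3*(1091*(380 - 678)) = 3*(1091*(-298)) = 3*(-325118) = -975354)
M = 1345160 (M = 8*((524 - 200)*180 - 1*(-109825)) = 8*(324*180 + 109825) = 8*(58320 + 109825) = 8*168145 = 1345160)
M + r = 1345160 - 975354 = 369806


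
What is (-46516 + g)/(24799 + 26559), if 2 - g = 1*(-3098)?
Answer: -21708/25679 ≈ -0.84536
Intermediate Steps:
g = 3100 (g = 2 - (-3098) = 2 - 1*(-3098) = 2 + 3098 = 3100)
(-46516 + g)/(24799 + 26559) = (-46516 + 3100)/(24799 + 26559) = -43416/51358 = -43416*1/51358 = -21708/25679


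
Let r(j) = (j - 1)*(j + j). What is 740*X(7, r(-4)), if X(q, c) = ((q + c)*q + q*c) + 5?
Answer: 454360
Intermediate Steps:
r(j) = 2*j*(-1 + j) (r(j) = (-1 + j)*(2*j) = 2*j*(-1 + j))
X(q, c) = 5 + c*q + q*(c + q) (X(q, c) = ((c + q)*q + c*q) + 5 = (q*(c + q) + c*q) + 5 = (c*q + q*(c + q)) + 5 = 5 + c*q + q*(c + q))
740*X(7, r(-4)) = 740*(5 + 7**2 + 2*(2*(-4)*(-1 - 4))*7) = 740*(5 + 49 + 2*(2*(-4)*(-5))*7) = 740*(5 + 49 + 2*40*7) = 740*(5 + 49 + 560) = 740*614 = 454360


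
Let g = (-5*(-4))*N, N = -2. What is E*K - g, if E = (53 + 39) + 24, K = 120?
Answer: 13960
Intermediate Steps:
E = 116 (E = 92 + 24 = 116)
g = -40 (g = -5*(-4)*(-2) = 20*(-2) = -40)
E*K - g = 116*120 - 1*(-40) = 13920 + 40 = 13960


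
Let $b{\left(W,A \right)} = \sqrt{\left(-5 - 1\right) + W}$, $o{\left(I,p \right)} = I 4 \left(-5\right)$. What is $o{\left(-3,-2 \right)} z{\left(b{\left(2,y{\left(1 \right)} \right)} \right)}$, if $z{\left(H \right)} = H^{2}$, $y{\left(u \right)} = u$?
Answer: $-240$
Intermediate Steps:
$o{\left(I,p \right)} = - 20 I$ ($o{\left(I,p \right)} = 4 I \left(-5\right) = - 20 I$)
$b{\left(W,A \right)} = \sqrt{-6 + W}$ ($b{\left(W,A \right)} = \sqrt{\left(-5 - 1\right) + W} = \sqrt{-6 + W}$)
$o{\left(-3,-2 \right)} z{\left(b{\left(2,y{\left(1 \right)} \right)} \right)} = \left(-20\right) \left(-3\right) \left(\sqrt{-6 + 2}\right)^{2} = 60 \left(\sqrt{-4}\right)^{2} = 60 \left(2 i\right)^{2} = 60 \left(-4\right) = -240$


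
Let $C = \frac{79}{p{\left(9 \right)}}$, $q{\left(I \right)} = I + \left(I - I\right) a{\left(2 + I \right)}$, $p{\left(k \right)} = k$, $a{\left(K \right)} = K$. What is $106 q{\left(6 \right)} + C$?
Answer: $\frac{5803}{9} \approx 644.78$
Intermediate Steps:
$q{\left(I \right)} = I$ ($q{\left(I \right)} = I + \left(I - I\right) \left(2 + I\right) = I + 0 \left(2 + I\right) = I + 0 = I$)
$C = \frac{79}{9} \approx 8.7778$
$106 q{\left(6 \right)} + C = 106 \cdot 6 + \frac{79}{9} = 636 + \frac{79}{9} = \frac{5803}{9}$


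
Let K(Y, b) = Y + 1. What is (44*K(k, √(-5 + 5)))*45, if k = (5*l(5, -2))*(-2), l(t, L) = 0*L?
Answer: 1980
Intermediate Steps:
l(t, L) = 0
k = 0 (k = (5*0)*(-2) = 0*(-2) = 0)
K(Y, b) = 1 + Y
(44*K(k, √(-5 + 5)))*45 = (44*(1 + 0))*45 = (44*1)*45 = 44*45 = 1980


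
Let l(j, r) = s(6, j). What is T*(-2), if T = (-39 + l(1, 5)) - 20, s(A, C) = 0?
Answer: 118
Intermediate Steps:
l(j, r) = 0
T = -59 (T = (-39 + 0) - 20 = -39 - 20 = -59)
T*(-2) = -59*(-2) = 118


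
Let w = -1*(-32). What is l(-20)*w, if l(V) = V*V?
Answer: 12800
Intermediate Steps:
w = 32
l(V) = V²
l(-20)*w = (-20)²*32 = 400*32 = 12800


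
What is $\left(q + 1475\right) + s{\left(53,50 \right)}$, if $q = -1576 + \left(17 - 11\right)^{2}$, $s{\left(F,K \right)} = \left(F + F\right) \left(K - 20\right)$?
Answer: $3115$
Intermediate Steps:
$s{\left(F,K \right)} = 2 F \left(-20 + K\right)$
$q = -1540$ ($q = -1576 + 6^{2} = -1576 + 36 = -1540$)
$\left(q + 1475\right) + s{\left(53,50 \right)} = \left(-1540 + 1475\right) + 2 \cdot 53 \left(-20 + 50\right) = -65 + 2 \cdot 53 \cdot 30 = -65 + 3180 = 3115$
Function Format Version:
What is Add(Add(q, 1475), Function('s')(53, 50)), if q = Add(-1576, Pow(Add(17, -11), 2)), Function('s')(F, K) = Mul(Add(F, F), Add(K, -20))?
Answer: 3115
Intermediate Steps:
Function('s')(F, K) = Mul(2, F, Add(-20, K)) (Function('s')(F, K) = Mul(Mul(2, F), Add(-20, K)) = Mul(2, F, Add(-20, K)))
q = -1540 (q = Add(-1576, Pow(6, 2)) = Add(-1576, 36) = -1540)
Add(Add(q, 1475), Function('s')(53, 50)) = Add(Add(-1540, 1475), Mul(2, 53, Add(-20, 50))) = Add(-65, Mul(2, 53, 30)) = Add(-65, 3180) = 3115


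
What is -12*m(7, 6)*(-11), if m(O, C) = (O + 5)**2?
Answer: 19008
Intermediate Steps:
m(O, C) = (5 + O)**2
-12*m(7, 6)*(-11) = -12*(5 + 7)**2*(-11) = -12*12**2*(-11) = -12*144*(-11) = -1728*(-11) = 19008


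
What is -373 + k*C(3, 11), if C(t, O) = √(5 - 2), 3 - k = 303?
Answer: -373 - 300*√3 ≈ -892.62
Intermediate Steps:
k = -300 (k = 3 - 1*303 = 3 - 303 = -300)
C(t, O) = √3
-373 + k*C(3, 11) = -373 - 300*√3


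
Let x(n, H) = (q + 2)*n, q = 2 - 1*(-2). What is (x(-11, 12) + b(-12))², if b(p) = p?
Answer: 6084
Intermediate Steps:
q = 4 (q = 2 + 2 = 4)
x(n, H) = 6*n (x(n, H) = (4 + 2)*n = 6*n)
(x(-11, 12) + b(-12))² = (6*(-11) - 12)² = (-66 - 12)² = (-78)² = 6084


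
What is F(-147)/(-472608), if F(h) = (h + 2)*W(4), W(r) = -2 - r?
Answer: -145/78768 ≈ -0.0018408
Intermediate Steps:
F(h) = -12 - 6*h (F(h) = (h + 2)*(-2 - 1*4) = (2 + h)*(-2 - 4) = (2 + h)*(-6) = -12 - 6*h)
F(-147)/(-472608) = (-12 - 6*(-147))/(-472608) = (-12 + 882)*(-1/472608) = 870*(-1/472608) = -145/78768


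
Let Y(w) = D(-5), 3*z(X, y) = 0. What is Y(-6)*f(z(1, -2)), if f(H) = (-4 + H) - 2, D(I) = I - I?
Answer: 0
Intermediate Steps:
z(X, y) = 0 (z(X, y) = (1/3)*0 = 0)
D(I) = 0
Y(w) = 0
f(H) = -6 + H
Y(-6)*f(z(1, -2)) = 0*(-6 + 0) = 0*(-6) = 0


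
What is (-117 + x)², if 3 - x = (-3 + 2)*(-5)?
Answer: 14161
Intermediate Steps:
x = -2 (x = 3 - (-3 + 2)*(-5) = 3 - (-1)*(-5) = 3 - 1*5 = 3 - 5 = -2)
(-117 + x)² = (-117 - 2)² = (-119)² = 14161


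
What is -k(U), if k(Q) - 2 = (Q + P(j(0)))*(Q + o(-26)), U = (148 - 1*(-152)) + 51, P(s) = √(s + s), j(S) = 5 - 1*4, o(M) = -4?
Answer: -121799 - 347*√2 ≈ -1.2229e+5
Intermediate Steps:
j(S) = 1 (j(S) = 5 - 4 = 1)
P(s) = √2*√s (P(s) = √(2*s) = √2*√s)
U = 351 (U = (148 + 152) + 51 = 300 + 51 = 351)
k(Q) = 2 + (-4 + Q)*(Q + √2) (k(Q) = 2 + (Q + √2*√1)*(Q - 4) = 2 + (Q + √2*1)*(-4 + Q) = 2 + (Q + √2)*(-4 + Q) = 2 + (-4 + Q)*(Q + √2))
-k(U) = -(2 + 351² - 4*351 - 4*√2 + 351*√2) = -(2 + 123201 - 1404 - 4*√2 + 351*√2) = -(121799 + 347*√2) = -121799 - 347*√2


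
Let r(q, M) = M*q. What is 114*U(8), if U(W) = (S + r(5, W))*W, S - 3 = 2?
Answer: 41040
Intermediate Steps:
S = 5 (S = 3 + 2 = 5)
U(W) = W*(5 + 5*W) (U(W) = (5 + W*5)*W = (5 + 5*W)*W = W*(5 + 5*W))
114*U(8) = 114*(5*8*(1 + 8)) = 114*(5*8*9) = 114*360 = 41040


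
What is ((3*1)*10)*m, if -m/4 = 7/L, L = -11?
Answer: 840/11 ≈ 76.364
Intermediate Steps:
m = 28/11 (m = -28/(-11) = -28*(-1)/11 = -4*(-7/11) = 28/11 ≈ 2.5455)
((3*1)*10)*m = ((3*1)*10)*(28/11) = (3*10)*(28/11) = 30*(28/11) = 840/11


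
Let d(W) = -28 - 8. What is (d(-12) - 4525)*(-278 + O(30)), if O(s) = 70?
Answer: 948688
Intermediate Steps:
d(W) = -36
(d(-12) - 4525)*(-278 + O(30)) = (-36 - 4525)*(-278 + 70) = -4561*(-208) = 948688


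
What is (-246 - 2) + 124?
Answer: -124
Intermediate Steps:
(-246 - 2) + 124 = -248 + 124 = -124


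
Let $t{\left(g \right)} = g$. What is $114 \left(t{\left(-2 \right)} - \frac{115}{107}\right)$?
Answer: $- \frac{37506}{107} \approx -350.52$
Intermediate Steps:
$114 \left(t{\left(-2 \right)} - \frac{115}{107}\right) = 114 \left(-2 - \frac{115}{107}\right) = 114 \left(- \frac{329}{107}\right) = - \frac{37506}{107}$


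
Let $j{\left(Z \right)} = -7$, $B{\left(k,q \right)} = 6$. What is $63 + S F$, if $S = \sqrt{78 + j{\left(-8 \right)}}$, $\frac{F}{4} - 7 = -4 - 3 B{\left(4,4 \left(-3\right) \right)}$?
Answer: $63 - 60 \sqrt{71} \approx -442.57$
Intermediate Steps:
$F = -60$ ($F = 28 + 4 \left(-4 - 18\right) = 28 + 4 \left(-22\right) = 28 - 88 = -60$)
$S = \sqrt{71}$ ($S = \sqrt{78 - 7} = \sqrt{71} \approx 8.4261$)
$63 + S F = 63 + \sqrt{71} \left(-60\right) = 63 - 60 \sqrt{71}$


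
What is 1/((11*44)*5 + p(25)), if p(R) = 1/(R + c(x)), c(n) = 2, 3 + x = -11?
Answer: 27/65341 ≈ 0.00041322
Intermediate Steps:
x = -14 (x = -3 - 11 = -14)
p(R) = 1/(2 + R) (p(R) = 1/(R + 2) = 1/(2 + R))
1/((11*44)*5 + p(25)) = 1/((11*44)*5 + 1/(2 + 25)) = 1/(484*5 + 1/27) = 1/(2420 + 1/27) = 1/(65341/27) = 27/65341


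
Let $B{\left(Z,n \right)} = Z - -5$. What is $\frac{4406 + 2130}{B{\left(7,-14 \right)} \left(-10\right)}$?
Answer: $- \frac{817}{15} \approx -54.467$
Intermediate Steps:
$B{\left(Z,n \right)} = 5 + Z$ ($B{\left(Z,n \right)} = Z + 5 = 5 + Z$)
$\frac{4406 + 2130}{B{\left(7,-14 \right)} \left(-10\right)} = \frac{4406 + 2130}{\left(5 + 7\right) \left(-10\right)} = \frac{6536}{12 \left(-10\right)} = \frac{6536}{-120} = 6536 \left(- \frac{1}{120}\right) = - \frac{817}{15}$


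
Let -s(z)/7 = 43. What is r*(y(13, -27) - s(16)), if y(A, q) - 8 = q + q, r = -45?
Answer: -11475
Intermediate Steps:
s(z) = -301 (s(z) = -7*43 = -301)
y(A, q) = 8 + 2*q (y(A, q) = 8 + (q + q) = 8 + 2*q)
r*(y(13, -27) - s(16)) = -45*((8 + 2*(-27)) - 1*(-301)) = -45*((8 - 54) + 301) = -45*(-46 + 301) = -45*255 = -11475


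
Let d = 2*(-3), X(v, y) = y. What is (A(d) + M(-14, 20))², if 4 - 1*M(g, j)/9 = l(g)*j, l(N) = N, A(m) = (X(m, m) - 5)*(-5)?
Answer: 6817321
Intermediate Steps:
d = -6
A(m) = 25 - 5*m (A(m) = (m - 5)*(-5) = (-5 + m)*(-5) = 25 - 5*m)
M(g, j) = 36 - 9*g*j
(A(d) + M(-14, 20))² = ((25 - 5*(-6)) + (36 - 9*(-14)*20))² = ((25 + 30) + (36 + 2520))² = (55 + 2556)² = 2611² = 6817321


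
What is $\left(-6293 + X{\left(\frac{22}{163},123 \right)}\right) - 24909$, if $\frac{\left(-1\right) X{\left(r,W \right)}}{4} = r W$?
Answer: $- \frac{5096750}{163} \approx -31268.0$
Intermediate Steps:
$X{\left(r,W \right)} = - 4 W r$ ($X{\left(r,W \right)} = - 4 r W = - 4 W r$)
$\left(-6293 + X{\left(\frac{22}{163},123 \right)}\right) - 24909 = \left(-6293 - 492 \cdot \frac{22}{163}\right) - 24909 = \left(-6293 - \frac{10824}{163}\right) - 24909 = - \frac{1036583}{163} - 24909 = - \frac{5096750}{163}$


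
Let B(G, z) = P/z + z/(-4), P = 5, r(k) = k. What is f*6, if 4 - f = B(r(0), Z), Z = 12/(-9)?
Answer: 89/2 ≈ 44.500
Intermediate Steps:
Z = -4/3 (Z = 12*(-⅑) = -4/3 ≈ -1.3333)
B(G, z) = 5/z - z/4 (B(G, z) = 5/z + z/(-4) = 5/z + z*(-¼) = 5/z - z/4)
f = 89/12 (f = 4 - (5/(-4/3) - ¼*(-4/3)) = 4 - (5*(-¾) + ⅓) = 4 - (-15/4 + ⅓) = 4 - 1*(-41/12) = 4 + 41/12 = 89/12 ≈ 7.4167)
f*6 = (89/12)*6 = 89/2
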